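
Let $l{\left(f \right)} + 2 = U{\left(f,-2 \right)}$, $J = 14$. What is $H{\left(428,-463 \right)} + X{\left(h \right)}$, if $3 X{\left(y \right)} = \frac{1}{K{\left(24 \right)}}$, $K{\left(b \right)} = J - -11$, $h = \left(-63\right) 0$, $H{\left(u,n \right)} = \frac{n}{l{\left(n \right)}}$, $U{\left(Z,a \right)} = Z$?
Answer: $\frac{782}{775} \approx 1.009$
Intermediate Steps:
$l{\left(f \right)} = -2 + f$
$H{\left(u,n \right)} = \frac{n}{-2 + n}$
$h = 0$
$K{\left(b \right)} = 25$ ($K{\left(b \right)} = 14 - -11 = 14 + 11 = 25$)
$X{\left(y \right)} = \frac{1}{75}$ ($X{\left(y \right)} = \frac{1}{3 \cdot 25} = \frac{1}{3} \cdot \frac{1}{25} = \frac{1}{75}$)
$H{\left(428,-463 \right)} + X{\left(h \right)} = - \frac{463}{-2 - 463} + \frac{1}{75} = - \frac{463}{-465} + \frac{1}{75} = \left(-463\right) \left(- \frac{1}{465}\right) + \frac{1}{75} = \frac{463}{465} + \frac{1}{75} = \frac{782}{775}$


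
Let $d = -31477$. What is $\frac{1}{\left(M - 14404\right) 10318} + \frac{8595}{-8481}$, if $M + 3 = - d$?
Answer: $- \frac{45873405643}{45264962820} \approx -1.0134$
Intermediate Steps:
$M = 31474$ ($M = -3 - -31477 = -3 + 31477 = 31474$)
$\frac{1}{\left(M - 14404\right) 10318} + \frac{8595}{-8481} = \frac{1}{\left(31474 - 14404\right) 10318} + \frac{8595}{-8481} = \frac{1}{17070} \cdot \frac{1}{10318} + 8595 \left(- \frac{1}{8481}\right) = \frac{1}{17070} \cdot \frac{1}{10318} - \frac{2865}{2827} = \frac{1}{176128260} - \frac{2865}{2827} = - \frac{45873405643}{45264962820}$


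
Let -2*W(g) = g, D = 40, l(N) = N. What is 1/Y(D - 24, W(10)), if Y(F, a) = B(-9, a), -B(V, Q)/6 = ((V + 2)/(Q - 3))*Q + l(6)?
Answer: -4/39 ≈ -0.10256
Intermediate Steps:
W(g) = -g/2
B(V, Q) = -36 - 6*Q*(2 + V)/(-3 + Q) (B(V, Q) = -6*(((V + 2)/(Q - 3))*Q + 6) = -6*(((2 + V)/(-3 + Q))*Q + 6) = -6*(Q*(2 + V)/(-3 + Q) + 6) = -6*(6 + Q*(2 + V)/(-3 + Q)) = -36 - 6*Q*(2 + V)/(-3 + Q))
Y(F, a) = 6*(18 + a)/(-3 + a) (Y(F, a) = 6*(18 - 8*a - 1*a*(-9))/(-3 + a) = 6*(18 - 8*a + 9*a)/(-3 + a) = 6*(18 + a)/(-3 + a))
1/Y(D - 24, W(10)) = 1/(6*(18 - 1/2*10)/(-3 - 1/2*10)) = 1/(6*(18 - 5)/(-3 - 5)) = 1/(6*13/(-8)) = 1/(6*(-1/8)*13) = 1/(-39/4) = -4/39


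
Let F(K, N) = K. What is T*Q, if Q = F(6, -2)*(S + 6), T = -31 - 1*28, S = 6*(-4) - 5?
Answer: 8142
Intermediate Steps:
S = -29 (S = -24 - 5 = -29)
T = -59 (T = -31 - 28 = -59)
Q = -138 (Q = 6*(-29 + 6) = 6*(-23) = -138)
T*Q = -59*(-138) = 8142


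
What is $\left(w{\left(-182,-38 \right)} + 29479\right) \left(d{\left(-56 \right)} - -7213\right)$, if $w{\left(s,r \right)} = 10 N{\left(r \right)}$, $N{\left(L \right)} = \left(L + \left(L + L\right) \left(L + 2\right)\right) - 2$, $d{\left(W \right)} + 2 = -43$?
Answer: $404554752$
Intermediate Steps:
$d{\left(W \right)} = -45$ ($d{\left(W \right)} = -2 - 43 = -45$)
$N{\left(L \right)} = -2 + L + 2 L \left(2 + L\right)$ ($N{\left(L \right)} = \left(L + 2 L \left(2 + L\right)\right) - 2 = -2 + L + 2 L \left(2 + L\right)$)
$w{\left(s,r \right)} = -20 + 20 r^{2} + 50 r$ ($w{\left(s,r \right)} = 10 \left(-2 + 2 r^{2} + 5 r\right) = -20 + 20 r^{2} + 50 r$)
$\left(w{\left(-182,-38 \right)} + 29479\right) \left(d{\left(-56 \right)} - -7213\right) = \left(\left(-20 + 20 \left(-38\right)^{2} + 50 \left(-38\right)\right) + 29479\right) \left(-45 - -7213\right) = \left(\left(-20 + 20 \cdot 1444 - 1900\right) + 29479\right) \left(-45 + \left(-15997 + 23210\right)\right) = \left(\left(-20 + 28880 - 1900\right) + 29479\right) \left(-45 + 7213\right) = \left(26960 + 29479\right) 7168 = 56439 \cdot 7168 = 404554752$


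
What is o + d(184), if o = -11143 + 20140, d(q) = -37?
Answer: 8960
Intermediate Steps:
o = 8997
o + d(184) = 8997 - 37 = 8960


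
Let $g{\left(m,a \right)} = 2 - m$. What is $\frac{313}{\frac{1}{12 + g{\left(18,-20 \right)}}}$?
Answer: $-1252$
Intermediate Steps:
$\frac{313}{\frac{1}{12 + g{\left(18,-20 \right)}}} = \frac{313}{\frac{1}{12 + \left(2 - 18\right)}} = \frac{313}{\frac{1}{12 - 16}} = \frac{313}{\frac{1}{-4}} = \frac{313}{- \frac{1}{4}} = 313 \left(-4\right) = -1252$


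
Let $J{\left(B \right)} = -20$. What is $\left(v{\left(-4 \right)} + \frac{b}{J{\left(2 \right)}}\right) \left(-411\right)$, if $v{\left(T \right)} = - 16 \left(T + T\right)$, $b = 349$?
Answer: $- \frac{908721}{20} \approx -45436.0$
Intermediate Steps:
$v{\left(T \right)} = - 32 T$ ($v{\left(T \right)} = - 16 \cdot 2 T = - 32 T$)
$\left(v{\left(-4 \right)} + \frac{b}{J{\left(2 \right)}}\right) \left(-411\right) = \left(\left(-32\right) \left(-4\right) + \frac{349}{-20}\right) \left(-411\right) = \left(128 + 349 \left(- \frac{1}{20}\right)\right) \left(-411\right) = \left(128 - \frac{349}{20}\right) \left(-411\right) = \frac{2211}{20} \left(-411\right) = - \frac{908721}{20}$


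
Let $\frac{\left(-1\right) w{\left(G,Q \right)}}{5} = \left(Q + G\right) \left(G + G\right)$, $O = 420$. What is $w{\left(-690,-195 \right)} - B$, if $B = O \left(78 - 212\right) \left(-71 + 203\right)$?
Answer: $1322460$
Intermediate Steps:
$B = -7428960$ ($B = 420 \left(78 - 212\right) \left(-71 + 203\right) = 420 \left(\left(-134\right) 132\right) = 420 \left(-17688\right) = -7428960$)
$w{\left(G,Q \right)} = - 10 G \left(G + Q\right)$ ($w{\left(G,Q \right)} = - 5 \left(Q + G\right) \left(G + G\right) = - 5 \left(G + Q\right) 2 G = - 5 \cdot 2 G \left(G + Q\right) = - 10 G \left(G + Q\right)$)
$w{\left(-690,-195 \right)} - B = \left(-10\right) \left(-690\right) \left(-690 - 195\right) - -7428960 = \left(-10\right) \left(-690\right) \left(-885\right) + 7428960 = -6106500 + 7428960 = 1322460$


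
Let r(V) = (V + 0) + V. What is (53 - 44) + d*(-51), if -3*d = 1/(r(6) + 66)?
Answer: 719/78 ≈ 9.2179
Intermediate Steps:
r(V) = 2*V (r(V) = V + V = 2*V)
d = -1/234 (d = -1/(3*(2*6 + 66)) = -1/(3*(12 + 66)) = -1/3/78 = -1/3*1/78 = -1/234 ≈ -0.0042735)
(53 - 44) + d*(-51) = (53 - 44) - 1/234*(-51) = 9 + 17/78 = 719/78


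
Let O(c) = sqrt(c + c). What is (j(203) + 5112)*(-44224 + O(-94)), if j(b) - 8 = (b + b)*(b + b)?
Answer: -7516134144 + 339912*I*sqrt(47) ≈ -7.5161e+9 + 2.3303e+6*I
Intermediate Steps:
O(c) = sqrt(2)*sqrt(c) (O(c) = sqrt(2*c) = sqrt(2)*sqrt(c))
j(b) = 8 + 4*b**2 (j(b) = 8 + (b + b)*(b + b) = 8 + (2*b)*(2*b) = 8 + 4*b**2)
(j(203) + 5112)*(-44224 + O(-94)) = ((8 + 4*203**2) + 5112)*(-44224 + sqrt(2)*sqrt(-94)) = ((8 + 4*41209) + 5112)*(-44224 + sqrt(2)*(I*sqrt(94))) = ((8 + 164836) + 5112)*(-44224 + 2*I*sqrt(47)) = (164844 + 5112)*(-44224 + 2*I*sqrt(47)) = 169956*(-44224 + 2*I*sqrt(47)) = -7516134144 + 339912*I*sqrt(47)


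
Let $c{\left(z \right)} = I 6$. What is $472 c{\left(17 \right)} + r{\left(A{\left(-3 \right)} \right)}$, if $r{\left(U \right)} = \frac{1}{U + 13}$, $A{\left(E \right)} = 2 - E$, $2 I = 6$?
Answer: $\frac{152929}{18} \approx 8496.1$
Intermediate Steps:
$I = 3$ ($I = \frac{1}{2} \cdot 6 = 3$)
$c{\left(z \right)} = 18$ ($c{\left(z \right)} = 3 \cdot 6 = 18$)
$r{\left(U \right)} = \frac{1}{13 + U}$
$472 c{\left(17 \right)} + r{\left(A{\left(-3 \right)} \right)} = 472 \cdot 18 + \frac{1}{13 + \left(2 - -3\right)} = 8496 + \frac{1}{13 + \left(2 + 3\right)} = 8496 + \frac{1}{13 + 5} = 8496 + \frac{1}{18} = \frac{152929}{18}$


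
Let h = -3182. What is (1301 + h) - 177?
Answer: -2058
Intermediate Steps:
(1301 + h) - 177 = (1301 - 3182) - 177 = -1881 - 177 = -2058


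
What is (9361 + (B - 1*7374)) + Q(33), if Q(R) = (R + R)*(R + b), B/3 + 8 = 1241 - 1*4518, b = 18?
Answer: -4502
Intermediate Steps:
B = -9855 (B = -24 + 3*(1241 - 1*4518) = -24 + 3*(1241 - 4518) = -24 + 3*(-3277) = -24 - 9831 = -9855)
Q(R) = 2*R*(18 + R) (Q(R) = (R + R)*(R + 18) = (2*R)*(18 + R) = 2*R*(18 + R))
(9361 + (B - 1*7374)) + Q(33) = (9361 + (-9855 - 1*7374)) + 2*33*(18 + 33) = (9361 + (-9855 - 7374)) + 2*33*51 = (9361 - 17229) + 3366 = -7868 + 3366 = -4502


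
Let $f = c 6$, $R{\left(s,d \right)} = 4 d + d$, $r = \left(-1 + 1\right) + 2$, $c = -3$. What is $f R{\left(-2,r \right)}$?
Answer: $-180$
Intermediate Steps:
$r = 2$ ($r = 0 + 2 = 2$)
$R{\left(s,d \right)} = 5 d$
$f = -18$ ($f = \left(-3\right) 6 = -18$)
$f R{\left(-2,r \right)} = - 18 \cdot 5 \cdot 2 = \left(-18\right) 10 = -180$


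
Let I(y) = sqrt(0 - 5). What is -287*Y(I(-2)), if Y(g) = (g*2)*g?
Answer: 2870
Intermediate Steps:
I(y) = I*sqrt(5) (I(y) = sqrt(-5) = I*sqrt(5))
Y(g) = 2*g**2 (Y(g) = (2*g)*g = 2*g**2)
-287*Y(I(-2)) = -574*(I*sqrt(5))**2 = -574*(-5) = -287*(-10) = 2870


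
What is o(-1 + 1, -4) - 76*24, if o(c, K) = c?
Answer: -1824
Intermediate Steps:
o(-1 + 1, -4) - 76*24 = (-1 + 1) - 76*24 = 0 - 1824 = -1824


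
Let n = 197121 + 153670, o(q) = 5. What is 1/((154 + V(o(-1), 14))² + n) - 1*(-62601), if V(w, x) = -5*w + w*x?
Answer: 24438929593/390392 ≈ 62601.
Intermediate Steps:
n = 350791
1/((154 + V(o(-1), 14))² + n) - 1*(-62601) = 1/((154 + 5*(-5 + 14))² + 350791) - 1*(-62601) = 1/((154 + 5*9)² + 350791) + 62601 = 1/((154 + 45)² + 350791) + 62601 = 1/(199² + 350791) + 62601 = 1/(39601 + 350791) + 62601 = 1/390392 + 62601 = 24438929593/390392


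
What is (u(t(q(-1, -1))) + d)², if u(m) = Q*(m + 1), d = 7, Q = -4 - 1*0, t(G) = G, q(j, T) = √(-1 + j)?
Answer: (3 - 4*I*√2)² ≈ -23.0 - 33.941*I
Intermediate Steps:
Q = -4 (Q = -4 + 0 = -4)
u(m) = -4 - 4*m (u(m) = -4*(m + 1) = -4*(1 + m) = -4 - 4*m)
(u(t(q(-1, -1))) + d)² = ((-4 - 4*√(-1 - 1)) + 7)² = ((-4 - 4*I*√2) + 7)² = (3 - 4*I*√2)²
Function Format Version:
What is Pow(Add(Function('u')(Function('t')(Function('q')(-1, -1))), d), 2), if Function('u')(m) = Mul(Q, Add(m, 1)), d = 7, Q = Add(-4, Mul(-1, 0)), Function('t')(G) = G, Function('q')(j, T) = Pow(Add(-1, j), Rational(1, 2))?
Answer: Pow(Add(3, Mul(-4, I, Pow(2, Rational(1, 2)))), 2) ≈ Add(-23.000, Mul(-33.941, I))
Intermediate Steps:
Q = -4 (Q = Add(-4, 0) = -4)
Function('u')(m) = Add(-4, Mul(-4, m)) (Function('u')(m) = Mul(-4, Add(m, 1)) = Mul(-4, Add(1, m)) = Add(-4, Mul(-4, m)))
Pow(Add(Function('u')(Function('t')(Function('q')(-1, -1))), d), 2) = Pow(Add(Add(-4, Mul(-4, Pow(Add(-1, -1), Rational(1, 2)))), 7), 2) = Pow(Add(Add(-4, Mul(-4, Pow(-2, Rational(1, 2)))), 7), 2) = Pow(Add(Add(-4, Mul(-4, Mul(I, Pow(2, Rational(1, 2))))), 7), 2) = Pow(Add(Add(-4, Mul(-4, I, Pow(2, Rational(1, 2)))), 7), 2) = Pow(Add(3, Mul(-4, I, Pow(2, Rational(1, 2)))), 2)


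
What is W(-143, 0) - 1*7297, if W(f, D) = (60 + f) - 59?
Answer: -7439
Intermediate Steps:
W(f, D) = 1 + f
W(-143, 0) - 1*7297 = (1 - 143) - 1*7297 = -142 - 7297 = -7439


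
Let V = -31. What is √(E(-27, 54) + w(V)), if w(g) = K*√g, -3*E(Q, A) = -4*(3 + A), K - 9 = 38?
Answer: √(76 + 47*I*√31) ≈ 13.2 + 9.912*I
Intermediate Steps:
K = 47 (K = 9 + 38 = 47)
E(Q, A) = 4 + 4*A/3 (E(Q, A) = -(-4)*(3 + A)/3 = -(-12 - 4*A)/3 = 4 + 4*A/3)
w(g) = 47*√g
√(E(-27, 54) + w(V)) = √((4 + (4/3)*54) + 47*√(-31)) = √((4 + 72) + 47*(I*√31)) = √(76 + 47*I*√31)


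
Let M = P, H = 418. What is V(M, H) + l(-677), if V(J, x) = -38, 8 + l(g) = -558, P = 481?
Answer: -604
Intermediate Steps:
l(g) = -566 (l(g) = -8 - 558 = -566)
M = 481
V(M, H) + l(-677) = -38 - 566 = -604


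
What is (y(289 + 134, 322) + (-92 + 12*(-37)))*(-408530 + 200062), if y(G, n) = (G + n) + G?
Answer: -131751776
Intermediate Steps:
y(G, n) = n + 2*G
(y(289 + 134, 322) + (-92 + 12*(-37)))*(-408530 + 200062) = ((322 + 2*(289 + 134)) + (-92 + 12*(-37)))*(-408530 + 200062) = ((322 + 2*423) + (-92 - 444))*(-208468) = ((322 + 846) - 536)*(-208468) = (1168 - 536)*(-208468) = 632*(-208468) = -131751776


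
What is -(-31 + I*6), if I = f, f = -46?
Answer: 307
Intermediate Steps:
I = -46
-(-31 + I*6) = -(-31 - 46*6) = -(-31 - 276) = -1*(-307) = 307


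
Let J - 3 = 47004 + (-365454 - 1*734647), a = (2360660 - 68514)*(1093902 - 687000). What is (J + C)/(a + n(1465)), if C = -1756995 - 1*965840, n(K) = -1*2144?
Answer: -3775929/932678789548 ≈ -4.0485e-6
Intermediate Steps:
n(K) = -2144
a = 932678791692 (a = 2292146*406902 = 932678791692)
J = -1053094 (J = 3 + (47004 + (-365454 - 1*734647)) = 3 + (47004 + (-365454 - 734647)) = 3 + (47004 - 1100101) = 3 - 1053097 = -1053094)
C = -2722835 (C = -1756995 - 965840 = -2722835)
(J + C)/(a + n(1465)) = (-1053094 - 2722835)/(932678791692 - 2144) = -3775929/932678789548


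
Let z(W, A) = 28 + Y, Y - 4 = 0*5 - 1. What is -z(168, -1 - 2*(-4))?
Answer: -31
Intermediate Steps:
Y = 3 (Y = 4 + (0*5 - 1) = 4 + (0 - 1) = 4 - 1 = 3)
z(W, A) = 31 (z(W, A) = 28 + 3 = 31)
-z(168, -1 - 2*(-4)) = -1*31 = -31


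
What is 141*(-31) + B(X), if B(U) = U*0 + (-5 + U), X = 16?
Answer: -4360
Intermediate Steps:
B(U) = -5 + U (B(U) = 0 + (-5 + U) = -5 + U)
141*(-31) + B(X) = 141*(-31) + (-5 + 16) = -4371 + 11 = -4360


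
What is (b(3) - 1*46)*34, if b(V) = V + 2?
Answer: -1394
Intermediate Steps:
b(V) = 2 + V
(b(3) - 1*46)*34 = ((2 + 3) - 1*46)*34 = (5 - 46)*34 = -41*34 = -1394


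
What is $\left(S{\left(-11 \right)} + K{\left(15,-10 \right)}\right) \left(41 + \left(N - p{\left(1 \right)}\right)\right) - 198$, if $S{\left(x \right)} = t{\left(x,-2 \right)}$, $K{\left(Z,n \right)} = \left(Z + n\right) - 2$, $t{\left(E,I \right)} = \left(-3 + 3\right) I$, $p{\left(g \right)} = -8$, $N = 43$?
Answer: $78$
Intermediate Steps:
$t{\left(E,I \right)} = 0$ ($t{\left(E,I \right)} = 0 I = 0$)
$K{\left(Z,n \right)} = -2 + Z + n$
$S{\left(x \right)} = 0$
$\left(S{\left(-11 \right)} + K{\left(15,-10 \right)}\right) \left(41 + \left(N - p{\left(1 \right)}\right)\right) - 198 = \left(0 - -3\right) \left(41 + \left(43 - -8\right)\right) - 198 = \left(0 + 3\right) \left(41 + \left(43 + 8\right)\right) - 198 = 3 \left(41 + 51\right) - 198 = 3 \cdot 92 - 198 = 276 - 198 = 78$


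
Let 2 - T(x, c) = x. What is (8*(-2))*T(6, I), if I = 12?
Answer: 64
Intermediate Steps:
T(x, c) = 2 - x
(8*(-2))*T(6, I) = (8*(-2))*(2 - 1*6) = -16*(2 - 6) = -16*(-4) = 64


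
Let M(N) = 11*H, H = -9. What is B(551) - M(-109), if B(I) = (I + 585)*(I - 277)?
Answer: 311363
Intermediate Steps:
M(N) = -99 (M(N) = 11*(-9) = -99)
B(I) = (-277 + I)*(585 + I) (B(I) = (585 + I)*(-277 + I) = (-277 + I)*(585 + I))
B(551) - M(-109) = (-162045 + 551² + 308*551) - 1*(-99) = (-162045 + 303601 + 169708) + 99 = 311264 + 99 = 311363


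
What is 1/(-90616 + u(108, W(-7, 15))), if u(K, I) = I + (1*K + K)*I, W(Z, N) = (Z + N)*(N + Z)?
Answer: -1/76728 ≈ -1.3033e-5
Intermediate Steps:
W(Z, N) = (N + Z)² (W(Z, N) = (N + Z)*(N + Z) = (N + Z)²)
u(K, I) = I + 2*I*K (u(K, I) = I + (K + K)*I = I + (2*K)*I = I + 2*I*K)
1/(-90616 + u(108, W(-7, 15))) = 1/(-90616 + (15 - 7)²*(1 + 2*108)) = 1/(-90616 + 8²*(1 + 216)) = 1/(-90616 + 64*217) = 1/(-90616 + 13888) = 1/(-76728) = -1/76728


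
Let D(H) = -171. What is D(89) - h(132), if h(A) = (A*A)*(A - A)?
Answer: -171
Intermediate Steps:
h(A) = 0 (h(A) = A²*0 = 0)
D(89) - h(132) = -171 - 1*0 = -171 + 0 = -171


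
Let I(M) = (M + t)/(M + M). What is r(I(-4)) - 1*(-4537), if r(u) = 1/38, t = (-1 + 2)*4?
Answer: 172407/38 ≈ 4537.0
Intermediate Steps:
t = 4 (t = 1*4 = 4)
I(M) = (4 + M)/(2*M) (I(M) = (M + 4)/(M + M) = (4 + M)/((2*M)) = (4 + M)*(1/(2*M)) = (4 + M)/(2*M))
r(u) = 1/38
r(I(-4)) - 1*(-4537) = 1/38 - 1*(-4537) = 1/38 + 4537 = 172407/38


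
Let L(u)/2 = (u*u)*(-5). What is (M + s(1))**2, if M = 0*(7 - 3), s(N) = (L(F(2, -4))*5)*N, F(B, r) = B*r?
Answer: 10240000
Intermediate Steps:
L(u) = -10*u**2 (L(u) = 2*((u*u)*(-5)) = 2*(u**2*(-5)) = 2*(-5*u**2) = -10*u**2)
s(N) = -3200*N (s(N) = (-10*(2*(-4))**2*5)*N = (-10*(-8)**2*5)*N = (-10*64*5)*N = (-640*5)*N = -3200*N)
M = 0 (M = 0*4 = 0)
(M + s(1))**2 = (0 - 3200*1)**2 = (0 - 3200)**2 = (-3200)**2 = 10240000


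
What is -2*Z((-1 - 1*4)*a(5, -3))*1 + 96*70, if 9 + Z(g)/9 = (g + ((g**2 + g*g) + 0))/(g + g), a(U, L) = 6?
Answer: 7413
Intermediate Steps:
Z(g) = -81 + 9*(g + 2*g**2)/(2*g) (Z(g) = -81 + 9*((g + ((g**2 + g*g) + 0))/(g + g)) = -81 + 9*((g + ((g**2 + g**2) + 0))/((2*g))) = -81 + 9*((g + (2*g**2 + 0))*(1/(2*g))) = -81 + 9*((g + 2*g**2)*(1/(2*g))) = -81 + 9*((g + 2*g**2)/(2*g)) = -81 + 9*(g + 2*g**2)/(2*g))
-2*Z((-1 - 1*4)*a(5, -3))*1 + 96*70 = -2*(-153/2 + 9*((-1 - 1*4)*6))*1 + 96*70 = -2*(-153/2 + 9*((-1 - 4)*6))*1 + 6720 = -2*(-153/2 + 9*(-5*6))*1 + 6720 = -2*(-153/2 + 9*(-30))*1 + 6720 = -2*(-153/2 - 270)*1 + 6720 = -2*(-693/2)*1 + 6720 = 693*1 + 6720 = 693 + 6720 = 7413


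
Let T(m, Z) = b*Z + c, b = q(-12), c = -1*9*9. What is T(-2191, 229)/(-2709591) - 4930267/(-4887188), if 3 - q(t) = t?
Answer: 4447538487415/4414093540036 ≈ 1.0076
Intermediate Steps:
q(t) = 3 - t
c = -81 (c = -9*9 = -81)
b = 15 (b = 3 - 1*(-12) = 3 + 12 = 15)
T(m, Z) = -81 + 15*Z (T(m, Z) = 15*Z - 81 = -81 + 15*Z)
T(-2191, 229)/(-2709591) - 4930267/(-4887188) = (-81 + 15*229)/(-2709591) - 4930267/(-4887188) = (-81 + 3435)*(-1/2709591) - 4930267*(-1/4887188) = 3354*(-1/2709591) + 4930267/4887188 = -1118/903197 + 4930267/4887188 = 4447538487415/4414093540036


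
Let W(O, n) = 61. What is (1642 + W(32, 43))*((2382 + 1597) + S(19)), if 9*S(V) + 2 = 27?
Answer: 61028708/9 ≈ 6.7810e+6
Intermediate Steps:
S(V) = 25/9 (S(V) = -2/9 + (⅑)*27 = -2/9 + 3 = 25/9)
(1642 + W(32, 43))*((2382 + 1597) + S(19)) = (1642 + 61)*((2382 + 1597) + 25/9) = 1703*(3979 + 25/9) = 1703*(35836/9) = 61028708/9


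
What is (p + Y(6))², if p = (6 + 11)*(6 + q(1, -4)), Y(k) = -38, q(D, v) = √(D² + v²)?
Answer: 9009 + 2176*√17 ≈ 17981.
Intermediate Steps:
p = 102 + 17*√17 (p = (6 + 11)*(6 + √(1² + (-4)²)) = 17*(6 + √(1 + 16)) = 17*(6 + √17) = 102 + 17*√17 ≈ 172.09)
(p + Y(6))² = ((102 + 17*√17) - 38)² = (64 + 17*√17)²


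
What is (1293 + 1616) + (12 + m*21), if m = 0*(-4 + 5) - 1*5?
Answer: 2816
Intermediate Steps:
m = -5 (m = 0*1 - 5 = 0 - 5 = -5)
(1293 + 1616) + (12 + m*21) = (1293 + 1616) + (12 - 5*21) = 2909 + (12 - 105) = 2909 - 93 = 2816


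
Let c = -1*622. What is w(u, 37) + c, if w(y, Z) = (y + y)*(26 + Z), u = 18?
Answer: 1646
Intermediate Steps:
c = -622
w(y, Z) = 2*y*(26 + Z) (w(y, Z) = (2*y)*(26 + Z) = 2*y*(26 + Z))
w(u, 37) + c = 2*18*(26 + 37) - 622 = 2*18*63 - 622 = 2268 - 622 = 1646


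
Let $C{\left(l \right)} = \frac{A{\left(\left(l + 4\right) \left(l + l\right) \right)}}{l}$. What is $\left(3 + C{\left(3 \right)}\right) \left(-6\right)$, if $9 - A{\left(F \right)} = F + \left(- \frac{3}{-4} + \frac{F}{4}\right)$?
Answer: $\frac{141}{2} \approx 70.5$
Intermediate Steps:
$A{\left(F \right)} = \frac{33}{4} - \frac{5 F}{4}$ ($A{\left(F \right)} = 9 - \left(F + \left(- \frac{3}{-4} + \frac{F}{4}\right)\right) = 9 - \left(F + \left(\left(-3\right) \left(- \frac{1}{4}\right) + F \frac{1}{4}\right)\right) = 9 - \left(F + \left(\frac{3}{4} + \frac{F}{4}\right)\right) = 9 - \left(\frac{3}{4} + \frac{5 F}{4}\right) = \frac{33}{4} - \frac{5 F}{4}$)
$C{\left(l \right)} = \frac{\frac{33}{4} - \frac{5 l \left(4 + l\right)}{2}}{l}$ ($C{\left(l \right)} = \frac{\frac{33}{4} - \frac{5 \left(l + 4\right) \left(l + l\right)}{4}}{l} = \frac{\frac{33}{4} - \frac{5 \left(4 + l\right) 2 l}{4}}{l} = \frac{\frac{33}{4} - \frac{5 \cdot 2 l \left(4 + l\right)}{4}}{l} = \frac{\frac{33}{4} - \frac{5 l \left(4 + l\right)}{2}}{l}$)
$\left(3 + C{\left(3 \right)}\right) \left(-6\right) = \left(3 + \frac{33 - 30 \left(4 + 3\right)}{4 \cdot 3}\right) \left(-6\right) = \left(3 + \frac{1}{4} \cdot \frac{1}{3} \left(33 - 30 \cdot 7\right)\right) \left(-6\right) = \left(3 + \frac{1}{4} \cdot \frac{1}{3} \left(33 - 210\right)\right) \left(-6\right) = \left(3 + \frac{1}{4} \cdot \frac{1}{3} \left(-177\right)\right) \left(-6\right) = \left(3 - \frac{59}{4}\right) \left(-6\right) = \left(- \frac{47}{4}\right) \left(-6\right) = \frac{141}{2}$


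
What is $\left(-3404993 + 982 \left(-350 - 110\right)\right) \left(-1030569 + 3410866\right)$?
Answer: $-9180122383761$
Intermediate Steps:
$\left(-3404993 + 982 \left(-350 - 110\right)\right) \left(-1030569 + 3410866\right) = \left(-3404993 + 982 \left(-460\right)\right) 2380297 = \left(-3404993 - 451720\right) 2380297 = \left(-3856713\right) 2380297 = -9180122383761$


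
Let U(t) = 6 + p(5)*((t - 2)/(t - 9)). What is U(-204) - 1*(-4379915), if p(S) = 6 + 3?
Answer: 310975009/71 ≈ 4.3799e+6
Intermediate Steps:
p(S) = 9
U(t) = 6 + 9*(-2 + t)/(-9 + t) (U(t) = 6 + 9*((t - 2)/(t - 9)) = 6 + 9*((-2 + t)/(-9 + t)) = 6 + 9*(-2 + t)/(-9 + t))
U(-204) - 1*(-4379915) = 3*(-24 + 5*(-204))/(-9 - 204) - 1*(-4379915) = 3*(-24 - 1020)/(-213) + 4379915 = 3*(-1/213)*(-1044) + 4379915 = 1044/71 + 4379915 = 310975009/71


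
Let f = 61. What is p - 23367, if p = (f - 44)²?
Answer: -23078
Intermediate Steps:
p = 289 (p = (61 - 44)² = 17² = 289)
p - 23367 = 289 - 23367 = -23078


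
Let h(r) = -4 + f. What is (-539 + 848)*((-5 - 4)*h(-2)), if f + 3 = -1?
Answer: 22248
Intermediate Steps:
f = -4 (f = -3 - 1 = -4)
h(r) = -8 (h(r) = -4 - 4 = -8)
(-539 + 848)*((-5 - 4)*h(-2)) = (-539 + 848)*((-5 - 4)*(-8)) = 309*(-9*(-8)) = 309*72 = 22248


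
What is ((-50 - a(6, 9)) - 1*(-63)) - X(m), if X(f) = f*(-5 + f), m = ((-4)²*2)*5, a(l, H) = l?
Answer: -24793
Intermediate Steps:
m = 160 (m = (16*2)*5 = 32*5 = 160)
((-50 - a(6, 9)) - 1*(-63)) - X(m) = ((-50 - 1*6) - 1*(-63)) - 160*(-5 + 160) = ((-50 - 6) + 63) - 160*155 = (-56 + 63) - 1*24800 = 7 - 24800 = -24793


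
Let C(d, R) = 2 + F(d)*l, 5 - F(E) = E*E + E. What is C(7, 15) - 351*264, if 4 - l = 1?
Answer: -92815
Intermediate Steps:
F(E) = 5 - E - E² (F(E) = 5 - (E*E + E) = 5 - (E² + E) = 5 - (E + E²) = 5 + (-E - E²) = 5 - E - E²)
l = 3 (l = 4 - 1*1 = 4 - 1 = 3)
C(d, R) = 17 - 3*d - 3*d² (C(d, R) = 2 + (5 - d - d²)*3 = 2 + (15 - 3*d - 3*d²) = 17 - 3*d - 3*d²)
C(7, 15) - 351*264 = (17 - 3*7 - 3*7²) - 351*264 = (17 - 21 - 3*49) - 92664 = (17 - 21 - 147) - 92664 = -151 - 92664 = -92815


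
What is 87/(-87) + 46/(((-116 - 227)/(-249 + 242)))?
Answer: -3/49 ≈ -0.061224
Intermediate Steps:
87/(-87) + 46/(((-116 - 227)/(-249 + 242))) = 87*(-1/87) + 46/((-343/(-7))) = -1 + 46/((-343*(-⅐))) = -1 + 46/49 = -3/49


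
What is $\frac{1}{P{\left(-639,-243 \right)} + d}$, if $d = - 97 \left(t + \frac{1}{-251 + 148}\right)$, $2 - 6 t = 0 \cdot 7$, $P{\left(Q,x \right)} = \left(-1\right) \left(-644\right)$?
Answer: $\frac{309}{189296} \approx 0.0016324$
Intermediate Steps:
$P{\left(Q,x \right)} = 644$
$t = \frac{1}{3}$ ($t = \frac{1}{3} - \frac{0 \cdot 7}{6} = \frac{1}{3} - 0 = \frac{1}{3} + 0 = \frac{1}{3} \approx 0.33333$)
$d = - \frac{9700}{309}$ ($d = - 97 \left(\frac{1}{3} + \frac{1}{-251 + 148}\right) = - 97 \left(\frac{1}{3} + \frac{1}{-103}\right) = - 97 \left(\frac{1}{3} - \frac{1}{103}\right) = \left(-97\right) \frac{100}{309} = - \frac{9700}{309} \approx -31.392$)
$\frac{1}{P{\left(-639,-243 \right)} + d} = \frac{1}{644 - \frac{9700}{309}} = \frac{1}{\frac{189296}{309}} = \frac{309}{189296}$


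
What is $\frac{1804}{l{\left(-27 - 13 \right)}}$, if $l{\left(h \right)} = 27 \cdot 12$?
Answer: $\frac{451}{81} \approx 5.5679$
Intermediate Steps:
$l{\left(h \right)} = 324$
$\frac{1804}{l{\left(-27 - 13 \right)}} = \frac{1804}{324} = 1804 \cdot \frac{1}{324} = \frac{451}{81}$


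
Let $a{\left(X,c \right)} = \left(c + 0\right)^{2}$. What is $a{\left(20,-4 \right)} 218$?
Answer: $3488$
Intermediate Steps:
$a{\left(X,c \right)} = c^{2}$
$a{\left(20,-4 \right)} 218 = \left(-4\right)^{2} \cdot 218 = 16 \cdot 218 = 3488$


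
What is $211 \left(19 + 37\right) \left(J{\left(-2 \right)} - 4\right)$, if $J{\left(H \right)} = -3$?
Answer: $-82712$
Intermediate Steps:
$211 \left(19 + 37\right) \left(J{\left(-2 \right)} - 4\right) = 211 \left(19 + 37\right) \left(-3 - 4\right) = 211 \cdot 56 \left(-7\right) = 211 \left(-392\right) = -82712$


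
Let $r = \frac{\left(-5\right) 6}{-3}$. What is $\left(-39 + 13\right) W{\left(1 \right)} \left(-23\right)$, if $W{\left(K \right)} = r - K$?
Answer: $5382$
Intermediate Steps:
$r = 10$ ($r = \left(-30\right) \left(- \frac{1}{3}\right) = 10$)
$W{\left(K \right)} = 10 - K$
$\left(-39 + 13\right) W{\left(1 \right)} \left(-23\right) = \left(-39 + 13\right) \left(10 - 1\right) \left(-23\right) = - 26 \left(10 - 1\right) \left(-23\right) = \left(-26\right) 9 \left(-23\right) = \left(-234\right) \left(-23\right) = 5382$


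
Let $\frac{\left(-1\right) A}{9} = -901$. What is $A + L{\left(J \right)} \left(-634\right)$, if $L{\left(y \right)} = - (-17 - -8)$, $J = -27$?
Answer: $2403$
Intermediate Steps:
$A = 8109$ ($A = \left(-9\right) \left(-901\right) = 8109$)
$L{\left(y \right)} = 9$ ($L{\left(y \right)} = - (-17 + 8) = \left(-1\right) \left(-9\right) = 9$)
$A + L{\left(J \right)} \left(-634\right) = 8109 + 9 \left(-634\right) = 8109 - 5706 = 2403$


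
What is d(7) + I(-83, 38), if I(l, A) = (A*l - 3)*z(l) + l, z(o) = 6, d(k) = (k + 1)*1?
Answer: -19017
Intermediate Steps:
d(k) = 1 + k (d(k) = (1 + k)*1 = 1 + k)
I(l, A) = -18 + l + 6*A*l (I(l, A) = (A*l - 3)*6 + l = (-3 + A*l)*6 + l = (-18 + 6*A*l) + l = -18 + l + 6*A*l)
d(7) + I(-83, 38) = (1 + 7) + (-18 - 83 + 6*38*(-83)) = 8 + (-18 - 83 - 18924) = 8 - 19025 = -19017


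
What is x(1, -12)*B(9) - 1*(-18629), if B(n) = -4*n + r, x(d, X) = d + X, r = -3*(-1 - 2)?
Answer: 18926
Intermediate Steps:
r = 9 (r = -3*(-3) = 9)
x(d, X) = X + d
B(n) = 9 - 4*n (B(n) = -4*n + 9 = 9 - 4*n)
x(1, -12)*B(9) - 1*(-18629) = (-12 + 1)*(9 - 4*9) - 1*(-18629) = -11*(9 - 36) + 18629 = -11*(-27) + 18629 = 297 + 18629 = 18926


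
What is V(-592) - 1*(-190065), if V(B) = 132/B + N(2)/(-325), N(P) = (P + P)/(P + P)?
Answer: 9142115627/48100 ≈ 1.9006e+5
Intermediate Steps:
N(P) = 1 (N(P) = (2*P)/((2*P)) = (2*P)*(1/(2*P)) = 1)
V(B) = -1/325 + 132/B (V(B) = 132/B + 1/(-325) = 132/B + 1*(-1/325) = 132/B - 1/325 = -1/325 + 132/B)
V(-592) - 1*(-190065) = (1/325)*(42900 - 1*(-592))/(-592) - 1*(-190065) = (1/325)*(-1/592)*(42900 + 592) + 190065 = (1/325)*(-1/592)*43492 + 190065 = -10873/48100 + 190065 = 9142115627/48100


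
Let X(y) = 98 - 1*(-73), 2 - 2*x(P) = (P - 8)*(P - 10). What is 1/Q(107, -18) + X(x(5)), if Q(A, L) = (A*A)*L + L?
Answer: 35243099/206100 ≈ 171.00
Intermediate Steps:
Q(A, L) = L + L*A² (Q(A, L) = A²*L + L = L*A² + L = L + L*A²)
x(P) = 1 - (-10 + P)*(-8 + P)/2 (x(P) = 1 - (P - 8)*(P - 10)/2 = 1 - (-8 + P)*(-10 + P)/2 = 1 - (-10 + P)*(-8 + P)/2)
X(y) = 171 (X(y) = 98 + 73 = 171)
1/Q(107, -18) + X(x(5)) = 1/(-18*(1 + 107²)) + 171 = 1/(-18*(1 + 11449)) + 171 = 1/(-18*11450) + 171 = 1/(-206100) + 171 = -1/206100 + 171 = 35243099/206100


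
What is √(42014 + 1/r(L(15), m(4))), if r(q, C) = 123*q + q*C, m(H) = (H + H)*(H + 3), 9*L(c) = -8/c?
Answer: √21538680854/716 ≈ 204.97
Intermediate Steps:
L(c) = -8/(9*c) (L(c) = (-8/c)/9 = -8/(9*c))
m(H) = 2*H*(3 + H) (m(H) = (2*H)*(3 + H) = 2*H*(3 + H))
r(q, C) = 123*q + C*q
√(42014 + 1/r(L(15), m(4))) = √(42014 + 1/((-8/9/15)*(123 + 2*4*(3 + 4)))) = √(42014 + 1/((-8/9*1/15)*(123 + 2*4*7))) = √(42014 + 1/(-8*(123 + 56)/135)) = √(42014 + 1/(-8/135*179)) = √(42014 + 1/(-1432/135)) = √(42014 - 135/1432) = √(60163913/1432) = √21538680854/716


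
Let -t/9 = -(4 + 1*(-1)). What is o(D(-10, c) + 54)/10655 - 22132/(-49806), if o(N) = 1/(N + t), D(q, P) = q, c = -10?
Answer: 8371509233/18839244015 ≈ 0.44437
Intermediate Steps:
t = 27 (t = -(-9)*(4 + 1*(-1)) = -(-9)*(4 - 1) = -(-9)*3 = -9*(-3) = 27)
o(N) = 1/(27 + N) (o(N) = 1/(N + 27) = 1/(27 + N))
o(D(-10, c) + 54)/10655 - 22132/(-49806) = 1/((27 + (-10 + 54))*10655) - 22132/(-49806) = (1/10655)/(27 + 44) - 22132*(-1/49806) = (1/10655)/71 + 11066/24903 = (1/71)*(1/10655) + 11066/24903 = 1/756505 + 11066/24903 = 8371509233/18839244015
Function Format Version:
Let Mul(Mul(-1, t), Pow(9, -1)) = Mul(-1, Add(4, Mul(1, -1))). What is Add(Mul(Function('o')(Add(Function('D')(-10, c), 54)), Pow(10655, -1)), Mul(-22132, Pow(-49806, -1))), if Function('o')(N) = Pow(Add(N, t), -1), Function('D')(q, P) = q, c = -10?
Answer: Rational(8371509233, 18839244015) ≈ 0.44437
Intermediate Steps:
t = 27 (t = Mul(-9, Mul(-1, Add(4, Mul(1, -1)))) = Mul(-9, Mul(-1, Add(4, -1))) = Mul(-9, Mul(-1, 3)) = Mul(-9, -3) = 27)
Function('o')(N) = Pow(Add(27, N), -1) (Function('o')(N) = Pow(Add(N, 27), -1) = Pow(Add(27, N), -1))
Add(Mul(Function('o')(Add(Function('D')(-10, c), 54)), Pow(10655, -1)), Mul(-22132, Pow(-49806, -1))) = Add(Mul(Pow(Add(27, Add(-10, 54)), -1), Pow(10655, -1)), Mul(-22132, Pow(-49806, -1))) = Add(Mul(Pow(Add(27, 44), -1), Rational(1, 10655)), Mul(-22132, Rational(-1, 49806))) = Add(Mul(Pow(71, -1), Rational(1, 10655)), Rational(11066, 24903)) = Add(Mul(Rational(1, 71), Rational(1, 10655)), Rational(11066, 24903)) = Add(Rational(1, 756505), Rational(11066, 24903)) = Rational(8371509233, 18839244015)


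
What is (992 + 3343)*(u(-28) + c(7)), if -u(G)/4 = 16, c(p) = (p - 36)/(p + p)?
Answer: -4009875/14 ≈ -2.8642e+5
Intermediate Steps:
c(p) = (-36 + p)/(2*p) (c(p) = (-36 + p)/((2*p)) = (-36 + p)*(1/(2*p)) = (-36 + p)/(2*p))
u(G) = -64 (u(G) = -4*16 = -64)
(992 + 3343)*(u(-28) + c(7)) = (992 + 3343)*(-64 + (½)*(-36 + 7)/7) = 4335*(-64 + (½)*(⅐)*(-29)) = 4335*(-64 - 29/14) = 4335*(-925/14) = -4009875/14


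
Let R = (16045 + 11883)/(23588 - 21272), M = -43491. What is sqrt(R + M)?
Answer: I*sqrt(14575923753)/579 ≈ 208.52*I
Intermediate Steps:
R = 6982/579 (R = 27928/2316 = 27928*(1/2316) = 6982/579 ≈ 12.059)
sqrt(R + M) = sqrt(6982/579 - 43491) = sqrt(-25174307/579) = I*sqrt(14575923753)/579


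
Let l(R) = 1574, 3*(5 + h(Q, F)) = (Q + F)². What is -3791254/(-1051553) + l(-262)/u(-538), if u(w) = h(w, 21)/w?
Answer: -829049737756/140526388261 ≈ -5.8996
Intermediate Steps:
h(Q, F) = -5 + (F + Q)²/3 (h(Q, F) = -5 + (Q + F)²/3 = -5 + (F + Q)²/3)
u(w) = (-5 + (21 + w)²/3)/w
-3791254/(-1051553) + l(-262)/u(-538) = -3791254/(-1051553) + 1574/(((⅓)*(-15 + (21 - 538)²)/(-538))) = -3791254*(-1/1051553) + 1574/(((⅓)*(-1/538)*(-15 + (-517)²))) = 3791254/1051553 + 1574/(((⅓)*(-1/538)*(-15 + 267289))) = 3791254/1051553 + 1574/(((⅓)*(-1/538)*267274)) = 3791254/1051553 + 1574/(-133637/807) = 3791254/1051553 + 1574*(-807/133637) = 3791254/1051553 - 1270218/133637 = -829049737756/140526388261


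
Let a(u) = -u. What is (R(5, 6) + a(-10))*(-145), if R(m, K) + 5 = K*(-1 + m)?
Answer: -4205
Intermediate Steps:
R(m, K) = -5 + K*(-1 + m)
(R(5, 6) + a(-10))*(-145) = ((-5 - 1*6 + 6*5) - 1*(-10))*(-145) = ((-5 - 6 + 30) + 10)*(-145) = (19 + 10)*(-145) = 29*(-145) = -4205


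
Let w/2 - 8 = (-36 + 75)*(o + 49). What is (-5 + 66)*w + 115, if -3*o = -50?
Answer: 313533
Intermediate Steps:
o = 50/3 (o = -⅓*(-50) = 50/3 ≈ 16.667)
w = 5138 (w = 16 + 2*((-36 + 75)*(50/3 + 49)) = 16 + 2*(39*(197/3)) = 16 + 2*2561 = 16 + 5122 = 5138)
(-5 + 66)*w + 115 = (-5 + 66)*5138 + 115 = 61*5138 + 115 = 313418 + 115 = 313533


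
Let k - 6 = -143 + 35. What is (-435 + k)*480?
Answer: -257760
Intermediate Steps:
k = -102 (k = 6 + (-143 + 35) = 6 - 108 = -102)
(-435 + k)*480 = (-435 - 102)*480 = -537*480 = -257760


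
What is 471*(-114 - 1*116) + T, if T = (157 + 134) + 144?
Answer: -107895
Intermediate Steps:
T = 435 (T = 291 + 144 = 435)
471*(-114 - 1*116) + T = 471*(-114 - 1*116) + 435 = 471*(-114 - 116) + 435 = 471*(-230) + 435 = -108330 + 435 = -107895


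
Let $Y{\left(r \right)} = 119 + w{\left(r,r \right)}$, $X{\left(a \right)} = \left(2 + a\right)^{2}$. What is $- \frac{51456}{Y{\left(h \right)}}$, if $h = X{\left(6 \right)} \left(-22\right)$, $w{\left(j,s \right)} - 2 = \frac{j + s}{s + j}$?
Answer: $- \frac{25728}{61} \approx -421.77$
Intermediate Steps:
$w{\left(j,s \right)} = 3$ ($w{\left(j,s \right)} = 2 + \frac{j + s}{s + j} = 2 + \frac{j + s}{j + s} = 2 + 1 = 3$)
$h = -1408$ ($h = \left(2 + 6\right)^{2} \left(-22\right) = 8^{2} \left(-22\right) = 64 \left(-22\right) = -1408$)
$Y{\left(r \right)} = 122$ ($Y{\left(r \right)} = 119 + 3 = 122$)
$- \frac{51456}{Y{\left(h \right)}} = - \frac{51456}{122} = \left(-51456\right) \frac{1}{122} = - \frac{25728}{61}$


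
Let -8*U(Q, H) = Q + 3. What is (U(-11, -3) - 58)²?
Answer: 3249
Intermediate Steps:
U(Q, H) = -3/8 - Q/8 (U(Q, H) = -(Q + 3)/8 = -(3 + Q)/8 = -3/8 - Q/8)
(U(-11, -3) - 58)² = ((-3/8 - ⅛*(-11)) - 58)² = ((-3/8 + 11/8) - 58)² = (1 - 58)² = (-57)² = 3249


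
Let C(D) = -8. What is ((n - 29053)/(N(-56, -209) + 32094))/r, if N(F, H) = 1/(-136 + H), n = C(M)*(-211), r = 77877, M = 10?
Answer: -3146975/287429184411 ≈ -1.0949e-5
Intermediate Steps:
n = 1688 (n = -8*(-211) = 1688)
((n - 29053)/(N(-56, -209) + 32094))/r = ((1688 - 29053)/(1/(-136 - 209) + 32094))/77877 = -27365/(1/(-345) + 32094)*(1/77877) = -27365/(-1/345 + 32094)*(1/77877) = -27365/11072429/345*(1/77877) = -27365*345/11072429*(1/77877) = -9440925/11072429*1/77877 = -3146975/287429184411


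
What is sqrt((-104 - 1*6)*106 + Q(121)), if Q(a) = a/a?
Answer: I*sqrt(11659) ≈ 107.98*I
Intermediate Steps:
Q(a) = 1
sqrt((-104 - 1*6)*106 + Q(121)) = sqrt((-104 - 1*6)*106 + 1) = sqrt((-104 - 6)*106 + 1) = sqrt(-110*106 + 1) = sqrt(-11660 + 1) = sqrt(-11659) = I*sqrt(11659)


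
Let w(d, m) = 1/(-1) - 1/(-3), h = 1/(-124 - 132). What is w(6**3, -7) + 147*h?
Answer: -953/768 ≈ -1.2409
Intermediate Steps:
h = -1/256 (h = 1/(-256) = -1/256 ≈ -0.0039063)
w(d, m) = -2/3 (w(d, m) = 1*(-1) - 1*(-1/3) = -1 + 1/3 = -2/3)
w(6**3, -7) + 147*h = -2/3 + 147*(-1/256) = -2/3 - 147/256 = -953/768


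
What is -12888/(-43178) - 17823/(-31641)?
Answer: 196225117/227699183 ≈ 0.86177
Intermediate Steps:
-12888/(-43178) - 17823/(-31641) = -12888*(-1/43178) - 17823*(-1/31641) = 6444/21589 + 5941/10547 = 196225117/227699183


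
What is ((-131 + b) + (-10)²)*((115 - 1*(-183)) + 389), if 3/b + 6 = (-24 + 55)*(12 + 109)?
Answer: -79755204/3745 ≈ -21296.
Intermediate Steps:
b = 3/3745 (b = 3/(-6 + (-24 + 55)*(12 + 109)) = 3/(-6 + 31*121) = 3/(-6 + 3751) = 3/3745 ≈ 0.00080107)
((-131 + b) + (-10)²)*((115 - 1*(-183)) + 389) = ((-131 + 3/3745) + (-10)²)*((115 - 1*(-183)) + 389) = (-490592/3745 + 100)*((115 + 183) + 389) = -116092*(298 + 389)/3745 = -116092/3745*687 = -79755204/3745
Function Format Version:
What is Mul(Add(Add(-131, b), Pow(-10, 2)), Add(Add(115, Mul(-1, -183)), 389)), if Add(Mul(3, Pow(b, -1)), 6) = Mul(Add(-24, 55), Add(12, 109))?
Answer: Rational(-79755204, 3745) ≈ -21296.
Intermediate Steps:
b = Rational(3, 3745) (b = Mul(3, Pow(Add(-6, Mul(Add(-24, 55), Add(12, 109))), -1)) = Mul(3, Pow(Add(-6, Mul(31, 121)), -1)) = Mul(3, Pow(Add(-6, 3751), -1)) = Mul(3, Pow(3745, -1)) = Mul(3, Rational(1, 3745)) = Rational(3, 3745) ≈ 0.00080107)
Mul(Add(Add(-131, b), Pow(-10, 2)), Add(Add(115, Mul(-1, -183)), 389)) = Mul(Add(Add(-131, Rational(3, 3745)), Pow(-10, 2)), Add(Add(115, Mul(-1, -183)), 389)) = Mul(Add(Rational(-490592, 3745), 100), Add(Add(115, 183), 389)) = Mul(Rational(-116092, 3745), Add(298, 389)) = Mul(Rational(-116092, 3745), 687) = Rational(-79755204, 3745)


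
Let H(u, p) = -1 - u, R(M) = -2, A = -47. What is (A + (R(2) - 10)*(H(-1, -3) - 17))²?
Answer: 24649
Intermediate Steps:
(A + (R(2) - 10)*(H(-1, -3) - 17))² = (-47 + (-2 - 10)*((-1 - 1*(-1)) - 17))² = (-47 - 12*((-1 + 1) - 17))² = (-47 - 12*(0 - 17))² = (-47 - 12*(-17))² = (-47 + 204)² = 157² = 24649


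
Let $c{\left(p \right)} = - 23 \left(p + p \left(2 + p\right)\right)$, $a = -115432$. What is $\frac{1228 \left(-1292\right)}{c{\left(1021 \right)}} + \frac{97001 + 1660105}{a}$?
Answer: $- \frac{328666167515}{21685517248} \approx -15.156$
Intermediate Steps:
$c{\left(p \right)} = - 23 p - 23 p \left(2 + p\right)$
$\frac{1228 \left(-1292\right)}{c{\left(1021 \right)}} + \frac{97001 + 1660105}{a} = \frac{1228 \left(-1292\right)}{\left(-23\right) 1021 \left(3 + 1021\right)} + \frac{97001 + 1660105}{-115432} = - \frac{1586576}{\left(-23\right) 1021 \cdot 1024} + 1757106 \left(- \frac{1}{115432}\right) = - \frac{1586576}{-24046592} - \frac{878553}{57716} = \left(-1586576\right) \left(- \frac{1}{24046592}\right) - \frac{878553}{57716} = \frac{99161}{1502912} - \frac{878553}{57716} = - \frac{328666167515}{21685517248}$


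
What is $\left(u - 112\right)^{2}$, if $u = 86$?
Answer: $676$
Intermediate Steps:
$\left(u - 112\right)^{2} = \left(86 - 112\right)^{2} = \left(-26\right)^{2} = 676$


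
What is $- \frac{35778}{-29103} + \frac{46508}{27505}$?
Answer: $\frac{8755042}{2998045} \approx 2.9202$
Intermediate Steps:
$- \frac{35778}{-29103} + \frac{46508}{27505} = \left(-35778\right) \left(- \frac{1}{29103}\right) + 46508 \cdot \frac{1}{27505} = \frac{134}{109} + \frac{46508}{27505} = \frac{8755042}{2998045}$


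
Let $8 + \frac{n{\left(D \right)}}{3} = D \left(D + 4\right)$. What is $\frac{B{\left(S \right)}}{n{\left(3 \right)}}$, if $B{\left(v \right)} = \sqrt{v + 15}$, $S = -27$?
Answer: $\frac{2 i \sqrt{3}}{39} \approx 0.088823 i$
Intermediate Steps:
$n{\left(D \right)} = -24 + 3 D \left(4 + D\right)$ ($n{\left(D \right)} = -24 + 3 D \left(D + 4\right) = -24 + 3 D \left(4 + D\right)$)
$B{\left(v \right)} = \sqrt{15 + v}$
$\frac{B{\left(S \right)}}{n{\left(3 \right)}} = \frac{\sqrt{15 - 27}}{-24 + 3 \cdot 3^{2} + 12 \cdot 3} = \frac{\sqrt{-12}}{-24 + 3 \cdot 9 + 36} = \frac{2 i \sqrt{3}}{-24 + 27 + 36} = \frac{2 i \sqrt{3}}{39}$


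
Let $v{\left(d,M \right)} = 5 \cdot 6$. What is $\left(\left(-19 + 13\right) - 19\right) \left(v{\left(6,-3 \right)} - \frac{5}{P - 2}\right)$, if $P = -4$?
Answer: $- \frac{4625}{6} \approx -770.83$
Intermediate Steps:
$v{\left(d,M \right)} = 30$
$\left(\left(-19 + 13\right) - 19\right) \left(v{\left(6,-3 \right)} - \frac{5}{P - 2}\right) = \left(\left(-19 + 13\right) - 19\right) \left(30 - \frac{5}{-4 - 2}\right) = \left(-6 - 19\right) \left(30 - \frac{5}{-6}\right) = - 25 \left(30 - - \frac{5}{6}\right) = - 25 \left(30 + \frac{5}{6}\right) = \left(-25\right) \frac{185}{6} = - \frac{4625}{6}$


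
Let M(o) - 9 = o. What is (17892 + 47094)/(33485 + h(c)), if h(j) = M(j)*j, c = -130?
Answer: 21662/16405 ≈ 1.3205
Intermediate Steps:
M(o) = 9 + o
h(j) = j*(9 + j) (h(j) = (9 + j)*j = j*(9 + j))
(17892 + 47094)/(33485 + h(c)) = (17892 + 47094)/(33485 - 130*(9 - 130)) = 64986/(33485 - 130*(-121)) = 64986/(33485 + 15730) = 64986/49215 = 64986*(1/49215) = 21662/16405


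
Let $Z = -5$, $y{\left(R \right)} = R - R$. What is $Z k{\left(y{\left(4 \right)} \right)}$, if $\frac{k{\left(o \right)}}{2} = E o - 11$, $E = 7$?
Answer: $110$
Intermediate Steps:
$y{\left(R \right)} = 0$
$k{\left(o \right)} = -22 + 14 o$ ($k{\left(o \right)} = 2 \left(7 o - 11\right) = 2 \left(-11 + 7 o\right) = -22 + 14 o$)
$Z k{\left(y{\left(4 \right)} \right)} = - 5 \left(-22 + 14 \cdot 0\right) = - 5 \left(-22 + 0\right) = \left(-5\right) \left(-22\right) = 110$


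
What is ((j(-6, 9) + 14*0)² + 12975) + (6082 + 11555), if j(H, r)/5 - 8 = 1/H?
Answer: 1157257/36 ≈ 32146.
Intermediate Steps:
j(H, r) = 40 + 5/H
((j(-6, 9) + 14*0)² + 12975) + (6082 + 11555) = (((40 + 5/(-6)) + 14*0)² + 12975) + (6082 + 11555) = (((40 + 5*(-⅙)) + 0)² + 12975) + 17637 = (((40 - ⅚) + 0)² + 12975) + 17637 = ((235/6 + 0)² + 12975) + 17637 = ((235/6)² + 12975) + 17637 = (55225/36 + 12975) + 17637 = 522325/36 + 17637 = 1157257/36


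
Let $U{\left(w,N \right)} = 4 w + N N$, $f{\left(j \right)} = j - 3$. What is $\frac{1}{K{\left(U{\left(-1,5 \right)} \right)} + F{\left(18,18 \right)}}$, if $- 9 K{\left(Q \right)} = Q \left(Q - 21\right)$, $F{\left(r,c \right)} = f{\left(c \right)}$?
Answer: $\frac{1}{15} \approx 0.066667$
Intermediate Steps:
$f{\left(j \right)} = -3 + j$
$F{\left(r,c \right)} = -3 + c$
$U{\left(w,N \right)} = N^{2} + 4 w$ ($U{\left(w,N \right)} = 4 w + N^{2} = N^{2} + 4 w$)
$K{\left(Q \right)} = - \frac{Q \left(-21 + Q\right)}{9}$ ($K{\left(Q \right)} = - \frac{Q \left(Q - 21\right)}{9} = - \frac{Q \left(-21 + Q\right)}{9}$)
$\frac{1}{K{\left(U{\left(-1,5 \right)} \right)} + F{\left(18,18 \right)}} = \frac{1}{\frac{\left(5^{2} + 4 \left(-1\right)\right) \left(21 - \left(5^{2} + 4 \left(-1\right)\right)\right)}{9} + \left(-3 + 18\right)} = \frac{1}{\frac{\left(25 - 4\right) \left(21 - \left(25 - 4\right)\right)}{9} + 15} = \frac{1}{\frac{1}{9} \cdot 21 \left(21 - 21\right) + 15} = \frac{1}{\frac{1}{9} \cdot 21 \cdot 0 + 15} = \frac{1}{0 + 15} = \frac{1}{15}$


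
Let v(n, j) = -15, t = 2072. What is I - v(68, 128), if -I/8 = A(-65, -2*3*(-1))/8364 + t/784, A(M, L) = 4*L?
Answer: -30083/4879 ≈ -6.1658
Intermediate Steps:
I = -103268/4879 (I = -8*((4*(-2*3*(-1)))/8364 + 2072/784) = -8*((4*(-6*(-1)))*(1/8364) + 2072*(1/784)) = -8*((4*6)*(1/8364) + 37/14) = -8*(24*(1/8364) + 37/14) = -8*(2/697 + 37/14) = -8*25817/9758 = -103268/4879 ≈ -21.166)
I - v(68, 128) = -103268/4879 - 1*(-15) = -103268/4879 + 15 = -30083/4879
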